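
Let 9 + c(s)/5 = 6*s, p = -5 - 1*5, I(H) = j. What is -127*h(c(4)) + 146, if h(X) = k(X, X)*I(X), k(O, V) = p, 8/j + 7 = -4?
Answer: -8554/11 ≈ -777.64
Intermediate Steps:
j = -8/11 (j = 8/(-7 - 4) = 8/(-11) = 8*(-1/11) = -8/11 ≈ -0.72727)
I(H) = -8/11
p = -10 (p = -5 - 5 = -10)
k(O, V) = -10
c(s) = -45 + 30*s (c(s) = -45 + 5*(6*s) = -45 + 30*s)
h(X) = 80/11 (h(X) = -10*(-8/11) = 80/11)
-127*h(c(4)) + 146 = -127*80/11 + 146 = -10160/11 + 146 = -8554/11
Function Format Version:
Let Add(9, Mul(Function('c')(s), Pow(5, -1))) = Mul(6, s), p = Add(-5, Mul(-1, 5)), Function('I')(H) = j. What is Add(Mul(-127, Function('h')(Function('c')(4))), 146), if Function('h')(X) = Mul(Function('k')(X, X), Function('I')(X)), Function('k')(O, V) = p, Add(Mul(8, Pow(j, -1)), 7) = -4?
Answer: Rational(-8554, 11) ≈ -777.64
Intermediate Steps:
j = Rational(-8, 11) (j = Mul(8, Pow(Add(-7, -4), -1)) = Mul(8, Pow(-11, -1)) = Mul(8, Rational(-1, 11)) = Rational(-8, 11) ≈ -0.72727)
Function('I')(H) = Rational(-8, 11)
p = -10 (p = Add(-5, -5) = -10)
Function('k')(O, V) = -10
Function('c')(s) = Add(-45, Mul(30, s)) (Function('c')(s) = Add(-45, Mul(5, Mul(6, s))) = Add(-45, Mul(30, s)))
Function('h')(X) = Rational(80, 11) (Function('h')(X) = Mul(-10, Rational(-8, 11)) = Rational(80, 11))
Add(Mul(-127, Function('h')(Function('c')(4))), 146) = Add(Mul(-127, Rational(80, 11)), 146) = Add(Rational(-10160, 11), 146) = Rational(-8554, 11)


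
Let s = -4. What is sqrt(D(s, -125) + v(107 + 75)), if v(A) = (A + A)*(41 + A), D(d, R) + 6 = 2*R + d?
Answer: 4*sqrt(5057) ≈ 284.45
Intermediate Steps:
D(d, R) = -6 + d + 2*R (D(d, R) = -6 + (2*R + d) = -6 + (d + 2*R) = -6 + d + 2*R)
v(A) = 2*A*(41 + A) (v(A) = (2*A)*(41 + A) = 2*A*(41 + A))
sqrt(D(s, -125) + v(107 + 75)) = sqrt((-6 - 4 + 2*(-125)) + 2*(107 + 75)*(41 + (107 + 75))) = sqrt((-6 - 4 - 250) + 2*182*(41 + 182)) = sqrt(-260 + 2*182*223) = sqrt(-260 + 81172) = sqrt(80912) = 4*sqrt(5057)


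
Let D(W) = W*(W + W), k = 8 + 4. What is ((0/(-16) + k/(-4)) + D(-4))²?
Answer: 841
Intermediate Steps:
k = 12
D(W) = 2*W² (D(W) = W*(2*W) = 2*W²)
((0/(-16) + k/(-4)) + D(-4))² = ((0/(-16) + 12/(-4)) + 2*(-4)²)² = ((0*(-1/16) + 12*(-¼)) + 2*16)² = ((0 - 3) + 32)² = (-3 + 32)² = 29² = 841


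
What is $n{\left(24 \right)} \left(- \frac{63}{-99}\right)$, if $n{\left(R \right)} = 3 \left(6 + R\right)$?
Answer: $\frac{630}{11} \approx 57.273$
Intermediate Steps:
$n{\left(R \right)} = 18 + 3 R$
$n{\left(24 \right)} \left(- \frac{63}{-99}\right) = \left(18 + 3 \cdot 24\right) \left(- \frac{63}{-99}\right) = \left(18 + 72\right) \left(\left(-63\right) \left(- \frac{1}{99}\right)\right) = 90 \cdot \frac{7}{11} = \frac{630}{11}$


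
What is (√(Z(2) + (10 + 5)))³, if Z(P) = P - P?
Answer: 15*√15 ≈ 58.095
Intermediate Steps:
Z(P) = 0
(√(Z(2) + (10 + 5)))³ = (√(0 + (10 + 5)))³ = (√(0 + 15))³ = (√15)³ = 15*√15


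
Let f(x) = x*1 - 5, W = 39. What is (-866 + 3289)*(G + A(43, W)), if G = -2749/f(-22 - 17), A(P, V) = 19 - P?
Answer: 4102139/44 ≈ 93230.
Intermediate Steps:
f(x) = -5 + x (f(x) = x - 5 = -5 + x)
G = 2749/44 (G = -2749/(-5 + (-22 - 17)) = -2749/(-5 - 39) = -2749/(-44) = -2749*(-1/44) = 2749/44 ≈ 62.477)
(-866 + 3289)*(G + A(43, W)) = (-866 + 3289)*(2749/44 + (19 - 1*43)) = 2423*(2749/44 + (19 - 43)) = 2423*(2749/44 - 24) = 2423*(1693/44) = 4102139/44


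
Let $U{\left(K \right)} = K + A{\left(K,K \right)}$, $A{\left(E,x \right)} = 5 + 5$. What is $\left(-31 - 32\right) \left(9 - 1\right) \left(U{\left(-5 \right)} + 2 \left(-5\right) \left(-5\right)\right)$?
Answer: $-27720$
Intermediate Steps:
$A{\left(E,x \right)} = 10$
$U{\left(K \right)} = 10 + K$ ($U{\left(K \right)} = K + 10 = 10 + K$)
$\left(-31 - 32\right) \left(9 - 1\right) \left(U{\left(-5 \right)} + 2 \left(-5\right) \left(-5\right)\right) = \left(-31 - 32\right) \left(9 - 1\right) \left(\left(10 - 5\right) + 2 \left(-5\right) \left(-5\right)\right) = - 63 \cdot 8 \left(5 - -50\right) = - 63 \cdot 8 \left(5 + 50\right) = - 63 \cdot 8 \cdot 55 = \left(-63\right) 440 = -27720$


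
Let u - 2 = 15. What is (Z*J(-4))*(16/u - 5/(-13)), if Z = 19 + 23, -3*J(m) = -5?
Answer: 20510/221 ≈ 92.805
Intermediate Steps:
J(m) = 5/3 (J(m) = -⅓*(-5) = 5/3)
u = 17 (u = 2 + 15 = 17)
Z = 42
(Z*J(-4))*(16/u - 5/(-13)) = (42*(5/3))*(16/17 - 5/(-13)) = 70*(16*(1/17) - 5*(-1/13)) = 70*(16/17 + 5/13) = 70*(293/221) = 20510/221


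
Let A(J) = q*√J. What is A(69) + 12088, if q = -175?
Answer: 12088 - 175*√69 ≈ 10634.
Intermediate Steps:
A(J) = -175*√J
A(69) + 12088 = -175*√69 + 12088 = 12088 - 175*√69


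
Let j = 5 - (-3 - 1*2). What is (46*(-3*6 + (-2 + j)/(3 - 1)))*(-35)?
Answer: 22540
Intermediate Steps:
j = 10 (j = 5 - (-3 - 2) = 5 - 1*(-5) = 5 + 5 = 10)
(46*(-3*6 + (-2 + j)/(3 - 1)))*(-35) = (46*(-3*6 + (-2 + 10)/(3 - 1)))*(-35) = (46*(-18 + 8/2))*(-35) = (46*(-18 + 8*(½)))*(-35) = (46*(-18 + 4))*(-35) = (46*(-14))*(-35) = -644*(-35) = 22540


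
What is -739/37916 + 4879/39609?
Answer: 155721113/1501814844 ≈ 0.10369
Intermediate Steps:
-739/37916 + 4879/39609 = 155721113/1501814844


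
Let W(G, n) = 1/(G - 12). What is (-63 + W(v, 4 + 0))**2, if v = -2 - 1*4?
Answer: 1288225/324 ≈ 3976.0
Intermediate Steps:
v = -6 (v = -2 - 4 = -6)
W(G, n) = 1/(-12 + G)
(-63 + W(v, 4 + 0))**2 = (-63 + 1/(-12 - 6))**2 = (-63 + 1/(-18))**2 = (-63 - 1/18)**2 = (-1135/18)**2 = 1288225/324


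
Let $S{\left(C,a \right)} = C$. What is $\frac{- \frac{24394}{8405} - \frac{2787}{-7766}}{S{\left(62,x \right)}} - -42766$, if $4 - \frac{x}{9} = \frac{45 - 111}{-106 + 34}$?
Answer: $\frac{173071281140091}{4046940260} \approx 42766.0$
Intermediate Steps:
$x = \frac{111}{4}$ ($x = 36 - 9 \frac{45 - 111}{-106 + 34} = 36 - 9 \left(- \frac{66}{-72}\right) = 36 - 9 \left(\left(-66\right) \left(- \frac{1}{72}\right)\right) = 36 - \frac{33}{4} = \frac{111}{4} \approx 27.75$)
$\frac{- \frac{24394}{8405} - \frac{2787}{-7766}}{S{\left(62,x \right)}} - -42766 = \frac{- \frac{24394}{8405} - \frac{2787}{-7766}}{62} - -42766 = \left(\left(-24394\right) \frac{1}{8405} - - \frac{2787}{7766}\right) \frac{1}{62} + 42766 = \left(- \frac{24394}{8405} + \frac{2787}{7766}\right) \frac{1}{62} + 42766 = \left(- \frac{166019069}{65273230}\right) \frac{1}{62} + 42766 = - \frac{166019069}{4046940260} + 42766 = \frac{173071281140091}{4046940260}$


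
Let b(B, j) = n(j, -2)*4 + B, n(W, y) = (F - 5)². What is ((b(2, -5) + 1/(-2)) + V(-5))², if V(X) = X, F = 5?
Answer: 49/4 ≈ 12.250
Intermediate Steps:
n(W, y) = 0 (n(W, y) = (5 - 5)² = 0² = 0)
b(B, j) = B (b(B, j) = 0*4 + B = 0 + B = B)
((b(2, -5) + 1/(-2)) + V(-5))² = ((2 + 1/(-2)) - 5)² = ((2 - ½) - 5)² = (3/2 - 5)² = (-7/2)² = 49/4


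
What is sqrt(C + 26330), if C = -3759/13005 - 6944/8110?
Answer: sqrt(1126040569057095)/206805 ≈ 162.26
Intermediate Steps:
C = -4026407/3515685 (C = -3759*1/13005 - 6944*1/8110 = -1253/4335 - 3472/4055 = -4026407/3515685 ≈ -1.1453)
sqrt(C + 26330) = sqrt(-4026407/3515685 + 26330) = sqrt(92563959643/3515685) = sqrt(1126040569057095)/206805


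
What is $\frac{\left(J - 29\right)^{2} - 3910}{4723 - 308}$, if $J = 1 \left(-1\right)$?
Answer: $- \frac{602}{883} \approx -0.68177$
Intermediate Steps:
$J = -1$
$\frac{\left(J - 29\right)^{2} - 3910}{4723 - 308} = \frac{\left(-1 - 29\right)^{2} - 3910}{4723 - 308} = \frac{\left(-30\right)^{2} - 3910}{4415} = \left(900 - 3910\right) \frac{1}{4415} = \left(-3010\right) \frac{1}{4415} = - \frac{602}{883}$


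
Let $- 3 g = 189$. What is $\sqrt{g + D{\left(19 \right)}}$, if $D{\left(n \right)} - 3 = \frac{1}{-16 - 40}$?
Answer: $\frac{i \sqrt{47054}}{28} \approx 7.7471 i$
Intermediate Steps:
$g = -63$ ($g = \left(- \frac{1}{3}\right) 189 = -63$)
$D{\left(n \right)} = \frac{167}{56}$ ($D{\left(n \right)} = 3 + \frac{1}{-16 - 40} = 3 + \frac{1}{-56} = 3 - \frac{1}{56} = \frac{167}{56}$)
$\sqrt{g + D{\left(19 \right)}} = \sqrt{-63 + \frac{167}{56}} = \sqrt{- \frac{3361}{56}} = \frac{i \sqrt{47054}}{28}$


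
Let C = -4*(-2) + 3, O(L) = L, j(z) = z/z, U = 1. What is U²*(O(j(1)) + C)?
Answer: 12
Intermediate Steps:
j(z) = 1
C = 11 (C = 8 + 3 = 11)
U²*(O(j(1)) + C) = 1²*(1 + 11) = 1*12 = 12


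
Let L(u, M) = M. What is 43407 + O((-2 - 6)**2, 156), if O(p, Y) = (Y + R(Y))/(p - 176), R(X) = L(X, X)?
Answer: 607659/14 ≈ 43404.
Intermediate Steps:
R(X) = X
O(p, Y) = 2*Y/(-176 + p) (O(p, Y) = (Y + Y)/(p - 176) = (2*Y)/(-176 + p) = 2*Y/(-176 + p))
43407 + O((-2 - 6)**2, 156) = 43407 + 2*156/(-176 + (-2 - 6)**2) = 43407 + 2*156/(-176 + (-8)**2) = 43407 + 2*156/(-176 + 64) = 43407 + 2*156/(-112) = 43407 + 2*156*(-1/112) = 43407 - 39/14 = 607659/14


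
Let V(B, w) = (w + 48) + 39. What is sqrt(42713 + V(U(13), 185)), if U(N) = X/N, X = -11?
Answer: sqrt(42985) ≈ 207.33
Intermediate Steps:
U(N) = -11/N
V(B, w) = 87 + w (V(B, w) = (48 + w) + 39 = 87 + w)
sqrt(42713 + V(U(13), 185)) = sqrt(42713 + (87 + 185)) = sqrt(42713 + 272) = sqrt(42985)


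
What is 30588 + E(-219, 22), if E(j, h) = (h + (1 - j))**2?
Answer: 89152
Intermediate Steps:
E(j, h) = (1 + h - j)**2
30588 + E(-219, 22) = 30588 + (1 + 22 - 1*(-219))**2 = 30588 + (1 + 22 + 219)**2 = 30588 + 242**2 = 30588 + 58564 = 89152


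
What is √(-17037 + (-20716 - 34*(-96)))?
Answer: I*√34489 ≈ 185.71*I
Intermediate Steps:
√(-17037 + (-20716 - 34*(-96))) = √(-17037 + (-20716 + 3264)) = √(-17037 - 17452) = √(-34489) = I*√34489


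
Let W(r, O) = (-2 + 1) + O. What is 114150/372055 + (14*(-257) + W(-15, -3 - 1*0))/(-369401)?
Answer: 8701453252/27487497811 ≈ 0.31656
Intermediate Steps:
W(r, O) = -1 + O
114150/372055 + (14*(-257) + W(-15, -3 - 1*0))/(-369401) = 114150/372055 + (14*(-257) + (-1 + (-3 - 1*0)))/(-369401) = 114150*(1/372055) + (-3598 + (-1 + (-3 + 0)))*(-1/369401) = 22830/74411 + (-3598 + (-1 - 3))*(-1/369401) = 22830/74411 + (-3598 - 4)*(-1/369401) = 22830/74411 - 3602*(-1/369401) = 22830/74411 + 3602/369401 = 8701453252/27487497811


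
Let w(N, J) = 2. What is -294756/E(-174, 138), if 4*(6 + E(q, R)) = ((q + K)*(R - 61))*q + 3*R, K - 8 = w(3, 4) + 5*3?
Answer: -98252/166391 ≈ -0.59049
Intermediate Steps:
K = 25 (K = 8 + (2 + 5*3) = 8 + (2 + 15) = 8 + 17 = 25)
E(q, R) = -6 + 3*R/4 + q*(-61 + R)*(25 + q)/4 (E(q, R) = -6 + (((q + 25)*(R - 61))*q + 3*R)/4 = -6 + (((25 + q)*(-61 + R))*q + 3*R)/4 = -6 + (((-61 + R)*(25 + q))*q + 3*R)/4 = -6 + (q*(-61 + R)*(25 + q) + 3*R)/4 = -6 + (3*R + q*(-61 + R)*(25 + q))/4 = -6 + (3*R/4 + q*(-61 + R)*(25 + q)/4) = -6 + 3*R/4 + q*(-61 + R)*(25 + q)/4)
-294756/E(-174, 138) = -294756/(-6 - 1525/4*(-174) - 61/4*(-174)² + (¾)*138 + (¼)*138*(-174)² + (25/4)*138*(-174)) = -294756/(-6 + 132675/2 - 61/4*30276 + 207/2 + (¼)*138*30276 - 150075) = -294756/(-6 + 132675/2 - 461709 + 207/2 + 1044522 - 150075) = -294756/499173 = -11*8932/166391 = -98252/166391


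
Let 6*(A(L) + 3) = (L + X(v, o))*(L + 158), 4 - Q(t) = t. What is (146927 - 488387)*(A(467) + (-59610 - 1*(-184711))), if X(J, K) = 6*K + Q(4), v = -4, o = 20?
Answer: -63594819330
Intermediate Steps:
Q(t) = 4 - t
X(J, K) = 6*K (X(J, K) = 6*K + (4 - 1*4) = 6*K + (4 - 4) = 6*K + 0 = 6*K)
A(L) = -3 + (120 + L)*(158 + L)/6 (A(L) = -3 + ((L + 6*20)*(L + 158))/6 = -3 + ((L + 120)*(158 + L))/6 = -3 + ((120 + L)*(158 + L))/6 = -3 + (120 + L)*(158 + L)/6)
(146927 - 488387)*(A(467) + (-59610 - 1*(-184711))) = (146927 - 488387)*((3157 + (⅙)*467² + (139/3)*467) + (-59610 - 1*(-184711))) = -341460*((3157 + (⅙)*218089 + 64913/3) + (-59610 + 184711)) = -341460*((3157 + 218089/6 + 64913/3) + 125101) = -341460*(366857/6 + 125101) = -341460*1117463/6 = -63594819330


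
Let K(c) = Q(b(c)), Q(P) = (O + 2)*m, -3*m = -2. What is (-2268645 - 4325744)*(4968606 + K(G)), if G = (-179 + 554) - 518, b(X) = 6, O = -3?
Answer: -98294749066424/3 ≈ -3.2765e+13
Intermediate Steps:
G = -143 (G = 375 - 518 = -143)
m = 2/3 (m = -1/3*(-2) = 2/3 ≈ 0.66667)
Q(P) = -2/3 (Q(P) = (-3 + 2)*(2/3) = -1*2/3 = -2/3)
K(c) = -2/3
(-2268645 - 4325744)*(4968606 + K(G)) = (-2268645 - 4325744)*(4968606 - 2/3) = -6594389*14905816/3 = -98294749066424/3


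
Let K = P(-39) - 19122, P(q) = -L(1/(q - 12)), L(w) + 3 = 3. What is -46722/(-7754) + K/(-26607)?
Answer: 231900707/34385113 ≈ 6.7442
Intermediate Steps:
L(w) = 0 (L(w) = -3 + 3 = 0)
P(q) = 0 (P(q) = -1*0 = 0)
K = -19122 (K = 0 - 19122 = -19122)
-46722/(-7754) + K/(-26607) = -46722/(-7754) - 19122/(-26607) = -46722*(-1/7754) - 19122*(-1/26607) = 23361/3877 + 6374/8869 = 231900707/34385113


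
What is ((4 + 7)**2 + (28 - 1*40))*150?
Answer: 16350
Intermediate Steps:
((4 + 7)**2 + (28 - 1*40))*150 = (11**2 + (28 - 40))*150 = (121 - 12)*150 = 109*150 = 16350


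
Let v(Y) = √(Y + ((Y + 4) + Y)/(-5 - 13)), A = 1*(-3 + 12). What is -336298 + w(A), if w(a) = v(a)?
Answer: -336298 + √70/3 ≈ -3.3630e+5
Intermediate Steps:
A = 9 (A = 1*9 = 9)
v(Y) = √(-2/9 + 8*Y/9) (v(Y) = √(Y + ((4 + Y) + Y)/(-18)) = √(Y + (4 + 2*Y)*(-1/18)) = √(Y + (-2/9 - Y/9)) = √(-2/9 + 8*Y/9))
w(a) = √(-2 + 8*a)/3
-336298 + w(A) = -336298 + √(-2 + 8*9)/3 = -336298 + √(-2 + 72)/3 = -336298 + √70/3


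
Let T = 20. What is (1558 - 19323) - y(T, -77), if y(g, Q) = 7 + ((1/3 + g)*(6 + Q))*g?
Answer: 33304/3 ≈ 11101.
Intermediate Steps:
y(g, Q) = 7 + g*(6 + Q)*(1/3 + g) (y(g, Q) = 7 + ((1/3 + g)*(6 + Q))*g = 7 + ((6 + Q)*(1/3 + g))*g = 7 + g*(6 + Q)*(1/3 + g))
(1558 - 19323) - y(T, -77) = (1558 - 19323) - (7 + 2*20 + 6*20**2 - 77*20**2 + (1/3)*(-77)*20) = -17765 - (7 + 40 + 6*400 - 77*400 - 1540/3) = -17765 - (7 + 40 + 2400 - 30800 - 1540/3) = -17765 - 1*(-86599/3) = -17765 + 86599/3 = 33304/3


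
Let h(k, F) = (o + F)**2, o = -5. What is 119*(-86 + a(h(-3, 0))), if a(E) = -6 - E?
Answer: -13923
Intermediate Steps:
h(k, F) = (-5 + F)**2
119*(-86 + a(h(-3, 0))) = 119*(-86 + (-6 - (-5 + 0)**2)) = 119*(-86 + (-6 - 1*(-5)**2)) = 119*(-86 + (-6 - 1*25)) = 119*(-86 + (-6 - 25)) = 119*(-86 - 31) = 119*(-117) = -13923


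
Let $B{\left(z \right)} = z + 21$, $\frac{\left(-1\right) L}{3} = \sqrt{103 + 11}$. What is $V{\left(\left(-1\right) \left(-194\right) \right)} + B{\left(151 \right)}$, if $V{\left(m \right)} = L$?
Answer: $172 - 3 \sqrt{114} \approx 139.97$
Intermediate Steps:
$L = - 3 \sqrt{114}$ ($L = - 3 \sqrt{103 + 11} = - 3 \sqrt{114} \approx -32.031$)
$V{\left(m \right)} = - 3 \sqrt{114}$
$B{\left(z \right)} = 21 + z$
$V{\left(\left(-1\right) \left(-194\right) \right)} + B{\left(151 \right)} = - 3 \sqrt{114} + \left(21 + 151\right) = - 3 \sqrt{114} + 172 = 172 - 3 \sqrt{114}$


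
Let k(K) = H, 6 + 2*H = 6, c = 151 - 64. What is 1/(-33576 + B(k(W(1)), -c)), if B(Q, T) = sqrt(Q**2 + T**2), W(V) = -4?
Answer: -1/33489 ≈ -2.9861e-5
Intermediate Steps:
c = 87
H = 0 (H = -3 + (1/2)*6 = -3 + 3 = 0)
k(K) = 0
1/(-33576 + B(k(W(1)), -c)) = 1/(-33576 + sqrt(0**2 + (-1*87)**2)) = 1/(-33576 + sqrt(0 + (-87)**2)) = 1/(-33576 + sqrt(0 + 7569)) = 1/(-33576 + sqrt(7569)) = 1/(-33576 + 87) = 1/(-33489) = -1/33489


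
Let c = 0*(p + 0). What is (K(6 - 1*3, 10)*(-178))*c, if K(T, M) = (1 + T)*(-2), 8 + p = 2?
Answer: 0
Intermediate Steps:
p = -6 (p = -8 + 2 = -6)
K(T, M) = -2 - 2*T
c = 0 (c = 0*(-6 + 0) = 0*(-6) = 0)
(K(6 - 1*3, 10)*(-178))*c = ((-2 - 2*(6 - 1*3))*(-178))*0 = ((-2 - 2*(6 - 3))*(-178))*0 = ((-2 - 2*3)*(-178))*0 = ((-2 - 6)*(-178))*0 = -8*(-178)*0 = 1424*0 = 0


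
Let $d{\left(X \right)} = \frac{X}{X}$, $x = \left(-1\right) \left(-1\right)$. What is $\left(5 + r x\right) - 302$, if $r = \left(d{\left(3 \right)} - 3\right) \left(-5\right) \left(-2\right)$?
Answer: $-317$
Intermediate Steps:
$x = 1$
$d{\left(X \right)} = 1$
$r = -20$ ($r = \left(1 - 3\right) \left(-5\right) \left(-2\right) = \left(-2\right) \left(-5\right) \left(-2\right) = 10 \left(-2\right) = -20$)
$\left(5 + r x\right) - 302 = \left(5 - 20\right) - 302 = -15 - 302 = -317$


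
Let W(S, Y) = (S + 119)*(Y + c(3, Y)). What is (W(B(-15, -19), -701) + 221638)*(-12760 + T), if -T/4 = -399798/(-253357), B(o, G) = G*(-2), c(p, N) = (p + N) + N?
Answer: 349519462235744/253357 ≈ 1.3796e+9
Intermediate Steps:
c(p, N) = p + 2*N (c(p, N) = (N + p) + N = p + 2*N)
B(o, G) = -2*G
T = -1599192/253357 (T = -(-1599192)/(-253357) = -(-1599192)*(-1)/253357 = -4*399798/253357 = -1599192/253357 ≈ -6.3120)
W(S, Y) = (3 + 3*Y)*(119 + S) (W(S, Y) = (S + 119)*(Y + (3 + 2*Y)) = (119 + S)*(3 + 3*Y) = (3 + 3*Y)*(119 + S))
(W(B(-15, -19), -701) + 221638)*(-12760 + T) = ((357 + 3*(-2*(-19)) + 357*(-701) + 3*(-2*(-19))*(-701)) + 221638)*(-12760 - 1599192/253357) = ((357 + 3*38 - 250257 + 3*38*(-701)) + 221638)*(-3234434512/253357) = ((357 + 114 - 250257 - 79914) + 221638)*(-3234434512/253357) = (-329700 + 221638)*(-3234434512/253357) = -108062*(-3234434512/253357) = 349519462235744/253357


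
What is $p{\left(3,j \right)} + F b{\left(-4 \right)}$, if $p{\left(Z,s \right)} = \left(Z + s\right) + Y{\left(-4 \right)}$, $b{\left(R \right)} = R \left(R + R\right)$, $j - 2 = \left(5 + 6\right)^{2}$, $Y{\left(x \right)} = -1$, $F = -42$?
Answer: $-1219$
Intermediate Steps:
$j = 123$ ($j = 2 + \left(5 + 6\right)^{2} = 2 + 11^{2} = 2 + 121 = 123$)
$b{\left(R \right)} = 2 R^{2}$ ($b{\left(R \right)} = R 2 R = 2 R^{2}$)
$p{\left(Z,s \right)} = -1 + Z + s$ ($p{\left(Z,s \right)} = \left(Z + s\right) - 1 = -1 + Z + s$)
$p{\left(3,j \right)} + F b{\left(-4 \right)} = \left(-1 + 3 + 123\right) - 42 \cdot 2 \left(-4\right)^{2} = 125 - 42 \cdot 2 \cdot 16 = 125 - 1344 = -1219$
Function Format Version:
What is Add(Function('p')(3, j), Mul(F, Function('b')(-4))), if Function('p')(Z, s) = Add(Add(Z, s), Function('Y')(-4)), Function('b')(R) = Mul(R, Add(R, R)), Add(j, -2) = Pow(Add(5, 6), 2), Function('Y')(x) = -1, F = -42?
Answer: -1219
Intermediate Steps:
j = 123 (j = Add(2, Pow(Add(5, 6), 2)) = Add(2, Pow(11, 2)) = Add(2, 121) = 123)
Function('b')(R) = Mul(2, Pow(R, 2)) (Function('b')(R) = Mul(R, Mul(2, R)) = Mul(2, Pow(R, 2)))
Function('p')(Z, s) = Add(-1, Z, s) (Function('p')(Z, s) = Add(Add(Z, s), -1) = Add(-1, Z, s))
Add(Function('p')(3, j), Mul(F, Function('b')(-4))) = Add(Add(-1, 3, 123), Mul(-42, Mul(2, Pow(-4, 2)))) = Add(125, Mul(-42, Mul(2, 16))) = Add(125, Mul(-42, 32)) = Add(125, -1344) = -1219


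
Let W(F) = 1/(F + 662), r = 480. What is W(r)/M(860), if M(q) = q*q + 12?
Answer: 1/844636904 ≈ 1.1839e-9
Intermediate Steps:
M(q) = 12 + q**2 (M(q) = q**2 + 12 = 12 + q**2)
W(F) = 1/(662 + F)
W(r)/M(860) = 1/((662 + 480)*(12 + 860**2)) = 1/(1142*(12 + 739600)) = (1/1142)/739612 = (1/1142)*(1/739612) = 1/844636904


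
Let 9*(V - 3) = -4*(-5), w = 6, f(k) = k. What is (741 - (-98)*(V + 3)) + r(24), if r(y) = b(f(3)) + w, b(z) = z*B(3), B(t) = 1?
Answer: 14002/9 ≈ 1555.8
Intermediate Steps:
V = 47/9 (V = 3 + (-4*(-5))/9 = 3 + (⅑)*20 = 3 + 20/9 = 47/9 ≈ 5.2222)
b(z) = z (b(z) = z*1 = z)
r(y) = 9 (r(y) = 3 + 6 = 9)
(741 - (-98)*(V + 3)) + r(24) = (741 - (-98)*(47/9 + 3)) + 9 = (741 - (-98)*74/9) + 9 = (741 - 1*(-7252/9)) + 9 = (741 + 7252/9) + 9 = 13921/9 + 9 = 14002/9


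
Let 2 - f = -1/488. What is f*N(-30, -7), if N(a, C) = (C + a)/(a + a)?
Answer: 36149/29280 ≈ 1.2346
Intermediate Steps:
N(a, C) = (C + a)/(2*a) (N(a, C) = (C + a)/((2*a)) = (C + a)*(1/(2*a)) = (C + a)/(2*a))
f = 977/488 (f = 2 - (-1)/488 = 2 - 1*(-1/488) = 2 + 1/488 = 977/488 ≈ 2.0020)
f*N(-30, -7) = 977*((½)*(-7 - 30)/(-30))/488 = 977*((½)*(-1/30)*(-37))/488 = (977/488)*(37/60) = 36149/29280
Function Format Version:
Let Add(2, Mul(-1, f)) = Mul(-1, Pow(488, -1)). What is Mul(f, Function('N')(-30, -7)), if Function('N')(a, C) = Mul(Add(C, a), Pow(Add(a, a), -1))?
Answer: Rational(36149, 29280) ≈ 1.2346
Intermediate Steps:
Function('N')(a, C) = Mul(Rational(1, 2), Pow(a, -1), Add(C, a)) (Function('N')(a, C) = Mul(Add(C, a), Pow(Mul(2, a), -1)) = Mul(Add(C, a), Mul(Rational(1, 2), Pow(a, -1))) = Mul(Rational(1, 2), Pow(a, -1), Add(C, a)))
f = Rational(977, 488) (f = Add(2, Mul(-1, Mul(-1, Pow(488, -1)))) = Add(2, Mul(-1, Mul(-1, Rational(1, 488)))) = Add(2, Mul(-1, Rational(-1, 488))) = Add(2, Rational(1, 488)) = Rational(977, 488) ≈ 2.0020)
Mul(f, Function('N')(-30, -7)) = Mul(Rational(977, 488), Mul(Rational(1, 2), Pow(-30, -1), Add(-7, -30))) = Mul(Rational(977, 488), Mul(Rational(1, 2), Rational(-1, 30), -37)) = Mul(Rational(977, 488), Rational(37, 60)) = Rational(36149, 29280)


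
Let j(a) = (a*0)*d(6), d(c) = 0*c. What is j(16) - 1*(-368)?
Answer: 368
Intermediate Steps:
d(c) = 0
j(a) = 0 (j(a) = (a*0)*0 = 0*0 = 0)
j(16) - 1*(-368) = 0 - 1*(-368) = 0 + 368 = 368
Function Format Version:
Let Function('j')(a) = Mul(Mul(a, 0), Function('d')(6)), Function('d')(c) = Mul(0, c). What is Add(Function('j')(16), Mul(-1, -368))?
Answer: 368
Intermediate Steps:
Function('d')(c) = 0
Function('j')(a) = 0 (Function('j')(a) = Mul(Mul(a, 0), 0) = Mul(0, 0) = 0)
Add(Function('j')(16), Mul(-1, -368)) = Add(0, Mul(-1, -368)) = Add(0, 368) = 368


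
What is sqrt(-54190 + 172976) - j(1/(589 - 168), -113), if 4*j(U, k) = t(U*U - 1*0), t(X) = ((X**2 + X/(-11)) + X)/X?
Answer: -1772421/7798604 + sqrt(118786) ≈ 344.43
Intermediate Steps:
t(X) = (X**2 + 10*X/11)/X (t(X) = ((X**2 - X/11) + X)/X = (X**2 + 10*X/11)/X)
j(U, k) = 5/22 + U**2/4 (j(U, k) = (10/11 + (U*U - 1*0))/4 = (10/11 + (U**2 + 0))/4 = (10/11 + U**2)/4 = 5/22 + U**2/4)
sqrt(-54190 + 172976) - j(1/(589 - 168), -113) = sqrt(-54190 + 172976) - (5/22 + (1/(589 - 168))**2/4) = sqrt(118786) - (5/22 + (1/421)**2/4) = sqrt(118786) - (5/22 + (1/4)*(1/177241)) = sqrt(118786) - (5/22 + 1/708964) = sqrt(118786) - 1*1772421/7798604 = sqrt(118786) - 1772421/7798604 = -1772421/7798604 + sqrt(118786)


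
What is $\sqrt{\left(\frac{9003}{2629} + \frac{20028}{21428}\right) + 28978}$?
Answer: $\frac{2 \sqrt{11877166301528011}}{1280323} \approx 170.24$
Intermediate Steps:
$\sqrt{\left(\frac{9003}{2629} + \frac{20028}{21428}\right) + 28978} = \sqrt{\left(9003 \cdot \frac{1}{2629} + 20028 \cdot \frac{1}{21428}\right) + 28978} = \sqrt{\left(\frac{9003}{2629} + \frac{5007}{5357}\right) + 28978} = \sqrt{\frac{5581134}{1280323} + 28978} = \sqrt{\frac{37106781028}{1280323}} = \frac{2 \sqrt{11877166301528011}}{1280323}$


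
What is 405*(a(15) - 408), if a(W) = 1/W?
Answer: -165213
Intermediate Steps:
405*(a(15) - 408) = 405*(1/15 - 408) = 405*(-6119/15) = -165213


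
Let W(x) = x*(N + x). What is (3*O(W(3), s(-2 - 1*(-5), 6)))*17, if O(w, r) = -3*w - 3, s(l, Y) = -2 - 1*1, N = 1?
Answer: -1989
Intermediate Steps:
s(l, Y) = -3 (s(l, Y) = -2 - 1 = -3)
W(x) = x*(1 + x)
O(w, r) = -3 - 3*w
(3*O(W(3), s(-2 - 1*(-5), 6)))*17 = (3*(-3 - 9*(1 + 3)))*17 = (3*(-3 - 9*4))*17 = (3*(-3 - 3*12))*17 = (3*(-3 - 36))*17 = (3*(-39))*17 = -117*17 = -1989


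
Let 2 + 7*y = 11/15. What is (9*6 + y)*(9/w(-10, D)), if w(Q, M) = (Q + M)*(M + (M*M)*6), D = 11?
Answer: 16953/25795 ≈ 0.65722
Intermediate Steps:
y = -19/105 (y = -2/7 + (11/15)/7 = -2/7 + (11*(1/15))/7 = -2/7 + (⅐)*(11/15) = -2/7 + 11/105 = -19/105 ≈ -0.18095)
w(Q, M) = (M + Q)*(M + 6*M²) (w(Q, M) = (M + Q)*(M + M²*6) = (M + Q)*(M + 6*M²))
(9*6 + y)*(9/w(-10, D)) = (9*6 - 19/105)*(9/((11*(11 - 10 + 6*11² + 6*11*(-10))))) = (54 - 19/105)*(9/((11*(11 - 10 + 6*121 - 660)))) = 5651*(9/((11*(11 - 10 + 726 - 660))))/105 = 5651*(9/((11*67)))/105 = 5651*(9/737)/105 = 5651*(9*(1/737))/105 = (5651/105)*(9/737) = 16953/25795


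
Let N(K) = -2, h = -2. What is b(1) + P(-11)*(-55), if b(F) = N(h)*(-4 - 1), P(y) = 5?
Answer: -265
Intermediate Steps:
b(F) = 10 (b(F) = -2*(-4 - 1) = -2*(-5) = 10)
b(1) + P(-11)*(-55) = 10 + 5*(-55) = 10 - 275 = -265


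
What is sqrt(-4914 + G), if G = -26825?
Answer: I*sqrt(31739) ≈ 178.15*I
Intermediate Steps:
sqrt(-4914 + G) = sqrt(-4914 - 26825) = sqrt(-31739) = I*sqrt(31739)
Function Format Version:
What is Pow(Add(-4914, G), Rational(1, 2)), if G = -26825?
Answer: Mul(I, Pow(31739, Rational(1, 2))) ≈ Mul(178.15, I)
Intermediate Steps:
Pow(Add(-4914, G), Rational(1, 2)) = Pow(Add(-4914, -26825), Rational(1, 2)) = Pow(-31739, Rational(1, 2)) = Mul(I, Pow(31739, Rational(1, 2)))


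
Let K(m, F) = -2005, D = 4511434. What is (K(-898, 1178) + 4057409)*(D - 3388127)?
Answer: 4555463701028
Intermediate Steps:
(K(-898, 1178) + 4057409)*(D - 3388127) = (-2005 + 4057409)*(4511434 - 3388127) = 4055404*1123307 = 4555463701028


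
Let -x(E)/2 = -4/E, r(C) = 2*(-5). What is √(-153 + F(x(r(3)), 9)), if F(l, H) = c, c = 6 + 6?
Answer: I*√141 ≈ 11.874*I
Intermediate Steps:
r(C) = -10
x(E) = 8/E (x(E) = -(-8)/E = 8/E)
c = 12
F(l, H) = 12
√(-153 + F(x(r(3)), 9)) = √(-153 + 12) = √(-141) = I*√141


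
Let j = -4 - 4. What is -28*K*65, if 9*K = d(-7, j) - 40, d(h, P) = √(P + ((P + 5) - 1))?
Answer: 72800/9 - 3640*I*√3/9 ≈ 8088.9 - 700.52*I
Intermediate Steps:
j = -8
d(h, P) = √(4 + 2*P) (d(h, P) = √(P + ((5 + P) - 1)) = √(P + (4 + P)) = √(4 + 2*P))
K = -40/9 + 2*I*√3/9 (K = (√(4 + 2*(-8)) - 40)/9 = (√(4 - 16) - 40)/9 = (√(-12) - 40)/9 = (2*I*√3 - 40)/9 = (-40 + 2*I*√3)/9 = -40/9 + 2*I*√3/9 ≈ -4.4444 + 0.3849*I)
-28*K*65 = -28*(-40/9 + 2*I*√3/9)*65 = (1120/9 - 56*I*√3/9)*65 = 72800/9 - 3640*I*√3/9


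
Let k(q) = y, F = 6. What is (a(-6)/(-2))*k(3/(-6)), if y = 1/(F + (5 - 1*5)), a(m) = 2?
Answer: -⅙ ≈ -0.16667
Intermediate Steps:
y = ⅙ (y = 1/(6 + (5 - 1*5)) = 1/(6 + (5 - 5)) = 1/(6 + 0) = 1/6 = ⅙ ≈ 0.16667)
k(q) = ⅙
(a(-6)/(-2))*k(3/(-6)) = (2/(-2))*(⅙) = -½*2*(⅙) = -1*⅙ = -⅙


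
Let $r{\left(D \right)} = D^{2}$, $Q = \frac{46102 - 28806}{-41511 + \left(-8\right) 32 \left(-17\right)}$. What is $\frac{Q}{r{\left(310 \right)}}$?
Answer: $- \frac{4324}{892744975} \approx -4.8435 \cdot 10^{-6}$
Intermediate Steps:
$Q = - \frac{17296}{37159}$ ($Q = \frac{17296}{-41511 - -4352} = \frac{17296}{-41511 + 4352} = \frac{17296}{-37159} = 17296 \left(- \frac{1}{37159}\right) = - \frac{17296}{37159} \approx -0.46546$)
$\frac{Q}{r{\left(310 \right)}} = - \frac{17296}{37159 \cdot 310^{2}} = - \frac{17296}{37159 \cdot 96100} = \left(- \frac{17296}{37159}\right) \frac{1}{96100} = - \frac{4324}{892744975}$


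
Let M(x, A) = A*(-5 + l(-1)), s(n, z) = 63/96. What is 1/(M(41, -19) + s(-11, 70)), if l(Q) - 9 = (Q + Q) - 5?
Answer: 32/1845 ≈ 0.017344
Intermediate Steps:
s(n, z) = 21/32 (s(n, z) = 63*(1/96) = 21/32)
l(Q) = 4 + 2*Q (l(Q) = 9 + ((Q + Q) - 5) = 9 + (2*Q - 5) = 9 + (-5 + 2*Q) = 4 + 2*Q)
M(x, A) = -3*A (M(x, A) = A*(-5 + (4 + 2*(-1))) = A*(-5 + (4 - 2)) = A*(-5 + 2) = A*(-3) = -3*A)
1/(M(41, -19) + s(-11, 70)) = 1/(-3*(-19) + 21/32) = 1/(57 + 21/32) = 1/(1845/32) = 32/1845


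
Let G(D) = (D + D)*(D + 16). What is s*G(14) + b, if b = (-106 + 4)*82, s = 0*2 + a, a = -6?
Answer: -13404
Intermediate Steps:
G(D) = 2*D*(16 + D) (G(D) = (2*D)*(16 + D) = 2*D*(16 + D))
s = -6 (s = 0*2 - 6 = 0 - 6 = -6)
b = -8364 (b = -102*82 = -8364)
s*G(14) + b = -12*14*(16 + 14) - 8364 = -12*14*30 - 8364 = -6*840 - 8364 = -5040 - 8364 = -13404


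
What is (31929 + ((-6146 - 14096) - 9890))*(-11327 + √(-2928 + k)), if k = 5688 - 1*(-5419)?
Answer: -20354619 + 1797*√8179 ≈ -2.0192e+7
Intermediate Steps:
k = 11107 (k = 5688 + 5419 = 11107)
(31929 + ((-6146 - 14096) - 9890))*(-11327 + √(-2928 + k)) = (31929 + ((-6146 - 14096) - 9890))*(-11327 + √(-2928 + 11107)) = (31929 + (-20242 - 9890))*(-11327 + √8179) = (31929 - 30132)*(-11327 + √8179) = 1797*(-11327 + √8179) = -20354619 + 1797*√8179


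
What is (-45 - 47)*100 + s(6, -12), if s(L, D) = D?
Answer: -9212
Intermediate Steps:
(-45 - 47)*100 + s(6, -12) = (-45 - 47)*100 - 12 = -92*100 - 12 = -9200 - 12 = -9212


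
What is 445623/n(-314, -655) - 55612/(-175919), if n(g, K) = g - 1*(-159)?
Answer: -78384932677/27267445 ≈ -2874.7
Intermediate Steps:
n(g, K) = 159 + g (n(g, K) = g + 159 = 159 + g)
445623/n(-314, -655) - 55612/(-175919) = 445623/(159 - 314) - 55612/(-175919) = 445623/(-155) - 55612*(-1/175919) = 445623*(-1/155) + 55612/175919 = -445623/155 + 55612/175919 = -78384932677/27267445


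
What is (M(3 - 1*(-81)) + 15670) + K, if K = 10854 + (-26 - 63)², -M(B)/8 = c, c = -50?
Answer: 34845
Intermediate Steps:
M(B) = 400 (M(B) = -8*(-50) = 400)
K = 18775 (K = 10854 + (-89)² = 10854 + 7921 = 18775)
(M(3 - 1*(-81)) + 15670) + K = (400 + 15670) + 18775 = 16070 + 18775 = 34845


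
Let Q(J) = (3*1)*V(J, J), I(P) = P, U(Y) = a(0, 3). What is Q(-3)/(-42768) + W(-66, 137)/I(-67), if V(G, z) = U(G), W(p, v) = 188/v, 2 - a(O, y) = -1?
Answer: -902555/43618608 ≈ -0.020692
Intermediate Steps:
a(O, y) = 3 (a(O, y) = 2 - 1*(-1) = 2 + 1 = 3)
U(Y) = 3
V(G, z) = 3
Q(J) = 9 (Q(J) = (3*1)*3 = 3*3 = 9)
Q(-3)/(-42768) + W(-66, 137)/I(-67) = 9/(-42768) + (188/137)/(-67) = 9*(-1/42768) + (188*(1/137))*(-1/67) = -1/4752 + (188/137)*(-1/67) = -1/4752 - 188/9179 = -902555/43618608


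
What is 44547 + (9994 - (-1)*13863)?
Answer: 68404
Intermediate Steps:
44547 + (9994 - (-1)*13863) = 44547 + (9994 - 1*(-13863)) = 44547 + (9994 + 13863) = 44547 + 23857 = 68404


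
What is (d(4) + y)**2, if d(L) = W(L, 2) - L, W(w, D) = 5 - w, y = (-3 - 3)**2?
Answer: 1089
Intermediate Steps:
y = 36 (y = (-6)**2 = 36)
d(L) = 5 - 2*L (d(L) = (5 - L) - L = 5 - 2*L)
(d(4) + y)**2 = ((5 - 2*4) + 36)**2 = ((5 - 8) + 36)**2 = (-3 + 36)**2 = 33**2 = 1089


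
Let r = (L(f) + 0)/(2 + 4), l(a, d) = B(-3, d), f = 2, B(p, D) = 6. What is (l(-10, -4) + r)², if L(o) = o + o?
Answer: 400/9 ≈ 44.444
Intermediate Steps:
L(o) = 2*o
l(a, d) = 6
r = ⅔ (r = (2*2 + 0)/(2 + 4) = (4 + 0)/6 = 4*(⅙) = ⅔ ≈ 0.66667)
(l(-10, -4) + r)² = (6 + ⅔)² = (20/3)² = 400/9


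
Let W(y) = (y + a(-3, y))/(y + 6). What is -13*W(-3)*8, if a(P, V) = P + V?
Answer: 312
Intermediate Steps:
W(y) = (-3 + 2*y)/(6 + y) (W(y) = (y + (-3 + y))/(y + 6) = (-3 + 2*y)/(6 + y))
-13*W(-3)*8 = -13*(-3 + 2*(-3))/(6 - 3)*8 = -13*(-3 - 6)/3*8 = -13*(-9)/3*8 = -13*(-3)*8 = 39*8 = 312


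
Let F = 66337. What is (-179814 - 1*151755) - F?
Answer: -397906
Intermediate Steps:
(-179814 - 1*151755) - F = (-179814 - 1*151755) - 1*66337 = (-179814 - 151755) - 66337 = -331569 - 66337 = -397906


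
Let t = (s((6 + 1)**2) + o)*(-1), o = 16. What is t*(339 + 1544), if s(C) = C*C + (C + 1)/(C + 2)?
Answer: -232205911/51 ≈ -4.5531e+6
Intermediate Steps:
s(C) = C**2 + (1 + C)/(2 + C)
t = -123317/51 (t = ((1 + (6 + 1)**2 + ((6 + 1)**2)**3 + 2*((6 + 1)**2)**2)/(2 + (6 + 1)**2) + 16)*(-1) = ((1 + 7**2 + (7**2)**3 + 2*(7**2)**2)/(2 + 7**2) + 16)*(-1) = ((1 + 49 + 49**3 + 2*49**2)/(2 + 49) + 16)*(-1) = ((1 + 49 + 117649 + 2*2401)/51 + 16)*(-1) = ((1 + 49 + 117649 + 4802)/51 + 16)*(-1) = ((1/51)*122501 + 16)*(-1) = (122501/51 + 16)*(-1) = (123317/51)*(-1) = -123317/51 ≈ -2418.0)
t*(339 + 1544) = -123317*(339 + 1544)/51 = -123317/51*1883 = -232205911/51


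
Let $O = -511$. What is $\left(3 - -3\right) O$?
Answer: $-3066$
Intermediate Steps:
$\left(3 - -3\right) O = \left(3 - -3\right) \left(-511\right) = \left(3 + 3\right) \left(-511\right) = 6 \left(-511\right) = -3066$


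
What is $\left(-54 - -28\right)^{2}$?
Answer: $676$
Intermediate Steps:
$\left(-54 - -28\right)^{2} = \left(-54 + 28\right)^{2} = \left(-26\right)^{2} = 676$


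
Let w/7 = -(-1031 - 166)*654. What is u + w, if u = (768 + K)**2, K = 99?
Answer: 6231555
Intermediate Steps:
u = 751689 (u = (768 + 99)**2 = 867**2 = 751689)
w = 5479866 (w = 7*(-(-1031 - 166)*654) = 7*(-(-1197)*654) = 7*(-1*(-782838)) = 7*782838 = 5479866)
u + w = 751689 + 5479866 = 6231555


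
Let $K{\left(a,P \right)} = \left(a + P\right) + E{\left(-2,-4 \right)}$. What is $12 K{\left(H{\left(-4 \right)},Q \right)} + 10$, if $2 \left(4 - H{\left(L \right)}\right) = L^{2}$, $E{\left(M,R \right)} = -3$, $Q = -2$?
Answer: $-98$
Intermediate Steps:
$H{\left(L \right)} = 4 - \frac{L^{2}}{2}$
$K{\left(a,P \right)} = -3 + P + a$ ($K{\left(a,P \right)} = \left(a + P\right) - 3 = \left(P + a\right) - 3 = -3 + P + a$)
$12 K{\left(H{\left(-4 \right)},Q \right)} + 10 = 12 \left(-3 - 2 + \left(4 - \frac{\left(-4\right)^{2}}{2}\right)\right) + 10 = 12 \left(-3 - 2 + \left(4 - 8\right)\right) + 10 = 12 \left(-3 - 2 - 4\right) + 10 = 12 \left(-9\right) + 10 = -108 + 10 = -98$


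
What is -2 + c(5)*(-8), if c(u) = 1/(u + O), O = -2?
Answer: -14/3 ≈ -4.6667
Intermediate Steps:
c(u) = 1/(-2 + u) (c(u) = 1/(u - 2) = 1/(-2 + u))
-2 + c(5)*(-8) = -2 - 8/(-2 + 5) = -2 - 8/3 = -14/3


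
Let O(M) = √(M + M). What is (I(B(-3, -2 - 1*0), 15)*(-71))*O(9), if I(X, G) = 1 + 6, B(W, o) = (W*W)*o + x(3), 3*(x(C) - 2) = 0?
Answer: -1491*√2 ≈ -2108.6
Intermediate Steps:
x(C) = 2 (x(C) = 2 + (⅓)*0 = 2 + 0 = 2)
B(W, o) = 2 + o*W² (B(W, o) = (W*W)*o + 2 = W²*o + 2 = o*W² + 2 = 2 + o*W²)
O(M) = √2*√M (O(M) = √(2*M) = √2*√M)
I(X, G) = 7
(I(B(-3, -2 - 1*0), 15)*(-71))*O(9) = (7*(-71))*(√2*√9) = -497*√2*3 = -1491*√2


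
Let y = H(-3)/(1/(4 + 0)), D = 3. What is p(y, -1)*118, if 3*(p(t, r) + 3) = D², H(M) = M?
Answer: 0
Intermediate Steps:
y = -12 (y = -3/(1/(4 + 0)) = -3/(1/4) = -3/¼ = -3*4 = -12)
p(t, r) = 0 (p(t, r) = -3 + (⅓)*3² = -3 + (⅓)*9 = -3 + 3 = 0)
p(y, -1)*118 = 0*118 = 0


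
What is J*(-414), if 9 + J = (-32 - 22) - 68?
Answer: 54234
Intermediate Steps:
J = -131 (J = -9 + ((-32 - 22) - 68) = -9 + (-54 - 68) = -9 - 122 = -131)
J*(-414) = -131*(-414) = 54234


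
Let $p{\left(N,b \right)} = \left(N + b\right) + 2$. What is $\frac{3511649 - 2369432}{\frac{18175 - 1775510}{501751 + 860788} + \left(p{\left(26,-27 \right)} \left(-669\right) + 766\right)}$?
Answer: $\frac{1556315208963}{130408948} \approx 11934.0$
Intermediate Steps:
$p{\left(N,b \right)} = 2 + N + b$
$\frac{3511649 - 2369432}{\frac{18175 - 1775510}{501751 + 860788} + \left(p{\left(26,-27 \right)} \left(-669\right) + 766\right)} = \frac{3511649 - 2369432}{\frac{18175 - 1775510}{501751 + 860788} + \left(\left(2 + 26 - 27\right) \left(-669\right) + 766\right)} = \frac{1142217}{- \frac{1757335}{1362539} + \left(1 \left(-669\right) + 766\right)} = \frac{1142217}{\left(-1757335\right) \frac{1}{1362539} + \left(-669 + 766\right)} = \frac{1142217}{- \frac{1757335}{1362539} + 97} = \frac{1142217}{\frac{130408948}{1362539}} = 1142217 \cdot \frac{1362539}{130408948} = \frac{1556315208963}{130408948}$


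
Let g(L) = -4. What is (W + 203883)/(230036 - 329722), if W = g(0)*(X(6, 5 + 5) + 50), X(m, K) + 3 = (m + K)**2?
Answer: -202671/99686 ≈ -2.0331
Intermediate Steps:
X(m, K) = -3 + (K + m)**2 (X(m, K) = -3 + (m + K)**2 = -3 + (K + m)**2)
W = -1212 (W = -4*((-3 + ((5 + 5) + 6)**2) + 50) = -4*((-3 + (10 + 6)**2) + 50) = -4*((-3 + 16**2) + 50) = -4*((-3 + 256) + 50) = -4*(253 + 50) = -4*303 = -1212)
(W + 203883)/(230036 - 329722) = (-1212 + 203883)/(230036 - 329722) = 202671/(-99686) = 202671*(-1/99686) = -202671/99686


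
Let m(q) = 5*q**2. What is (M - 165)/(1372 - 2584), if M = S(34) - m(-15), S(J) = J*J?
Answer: 67/606 ≈ 0.11056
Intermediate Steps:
S(J) = J**2
M = 31 (M = 34**2 - 5*(-15)**2 = 1156 - 5*225 = 1156 - 1*1125 = 1156 - 1125 = 31)
(M - 165)/(1372 - 2584) = (31 - 165)/(1372 - 2584) = -134/(-1212) = -134*(-1/1212) = 67/606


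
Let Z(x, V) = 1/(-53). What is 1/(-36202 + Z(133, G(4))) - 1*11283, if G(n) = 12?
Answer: -21648771134/1918707 ≈ -11283.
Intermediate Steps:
Z(x, V) = -1/53
1/(-36202 + Z(133, G(4))) - 1*11283 = 1/(-36202 - 1/53) - 1*11283 = 1/(-1918707/53) - 11283 = -53/1918707 - 11283 = -21648771134/1918707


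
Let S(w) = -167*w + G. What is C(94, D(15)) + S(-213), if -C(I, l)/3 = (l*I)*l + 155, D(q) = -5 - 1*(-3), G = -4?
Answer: 33974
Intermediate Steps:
D(q) = -2 (D(q) = -5 + 3 = -2)
C(I, l) = -465 - 3*I*l² (C(I, l) = -3*((l*I)*l + 155) = -3*((I*l)*l + 155) = -3*(I*l² + 155) = -3*(155 + I*l²) = -465 - 3*I*l²)
S(w) = -4 - 167*w (S(w) = -167*w - 4 = -4 - 167*w)
C(94, D(15)) + S(-213) = (-465 - 3*94*(-2)²) + (-4 - 167*(-213)) = (-465 - 3*94*4) + (-4 + 35571) = (-465 - 1128) + 35567 = -1593 + 35567 = 33974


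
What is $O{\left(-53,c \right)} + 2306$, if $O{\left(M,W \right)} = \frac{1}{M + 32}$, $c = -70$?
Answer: $\frac{48425}{21} \approx 2306.0$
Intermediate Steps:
$O{\left(M,W \right)} = \frac{1}{32 + M}$
$O{\left(-53,c \right)} + 2306 = \frac{1}{32 - 53} + 2306 = \frac{1}{-21} + 2306 = - \frac{1}{21} + 2306 = \frac{48425}{21}$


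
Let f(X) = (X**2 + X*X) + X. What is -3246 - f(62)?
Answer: -10996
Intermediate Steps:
f(X) = X + 2*X**2 (f(X) = (X**2 + X**2) + X = 2*X**2 + X = X + 2*X**2)
-3246 - f(62) = -3246 - 62*(1 + 2*62) = -3246 - 62*(1 + 124) = -3246 - 62*125 = -3246 - 1*7750 = -3246 - 7750 = -10996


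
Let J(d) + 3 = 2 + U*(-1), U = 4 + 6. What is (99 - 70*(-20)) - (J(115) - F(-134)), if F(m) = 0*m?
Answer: 1510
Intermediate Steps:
U = 10
J(d) = -11 (J(d) = -3 + (2 + 10*(-1)) = -3 + (2 - 10) = -3 - 8 = -11)
F(m) = 0
(99 - 70*(-20)) - (J(115) - F(-134)) = (99 - 70*(-20)) - (-11 - 1*0) = (99 + 1400) - (-11 + 0) = 1499 - 1*(-11) = 1499 + 11 = 1510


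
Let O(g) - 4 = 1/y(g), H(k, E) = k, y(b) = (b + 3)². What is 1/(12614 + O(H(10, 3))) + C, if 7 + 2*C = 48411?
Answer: 51609385655/2132443 ≈ 24202.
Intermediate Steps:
C = 24202 (C = -7/2 + (½)*48411 = -7/2 + 48411/2 = 24202)
y(b) = (3 + b)²
O(g) = 4 + (3 + g)⁻² (O(g) = 4 + 1/((3 + g)²) = 4 + (3 + g)⁻²)
1/(12614 + O(H(10, 3))) + C = 1/(12614 + (4 + (3 + 10)⁻²)) + 24202 = 1/(12614 + (4 + 13⁻²)) + 24202 = 1/(12614 + (4 + 1/169)) + 24202 = 1/(12614 + 677/169) + 24202 = 1/(2132443/169) + 24202 = 169/2132443 + 24202 = 51609385655/2132443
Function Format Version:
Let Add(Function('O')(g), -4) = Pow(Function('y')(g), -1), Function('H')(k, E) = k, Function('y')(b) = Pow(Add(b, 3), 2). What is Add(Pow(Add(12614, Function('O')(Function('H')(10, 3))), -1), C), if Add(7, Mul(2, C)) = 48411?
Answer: Rational(51609385655, 2132443) ≈ 24202.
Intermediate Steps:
C = 24202 (C = Add(Rational(-7, 2), Mul(Rational(1, 2), 48411)) = Add(Rational(-7, 2), Rational(48411, 2)) = 24202)
Function('y')(b) = Pow(Add(3, b), 2)
Function('O')(g) = Add(4, Pow(Add(3, g), -2)) (Function('O')(g) = Add(4, Pow(Pow(Add(3, g), 2), -1)) = Add(4, Pow(Add(3, g), -2)))
Add(Pow(Add(12614, Function('O')(Function('H')(10, 3))), -1), C) = Add(Pow(Add(12614, Add(4, Pow(Add(3, 10), -2))), -1), 24202) = Add(Pow(Add(12614, Add(4, Pow(13, -2))), -1), 24202) = Add(Pow(Add(12614, Add(4, Rational(1, 169))), -1), 24202) = Add(Pow(Add(12614, Rational(677, 169)), -1), 24202) = Add(Pow(Rational(2132443, 169), -1), 24202) = Add(Rational(169, 2132443), 24202) = Rational(51609385655, 2132443)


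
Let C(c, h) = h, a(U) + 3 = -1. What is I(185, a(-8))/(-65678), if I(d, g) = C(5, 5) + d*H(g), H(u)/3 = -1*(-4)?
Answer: -2225/65678 ≈ -0.033877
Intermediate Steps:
a(U) = -4 (a(U) = -3 - 1 = -4)
H(u) = 12 (H(u) = 3*(-1*(-4)) = 3*4 = 12)
I(d, g) = 5 + 12*d (I(d, g) = 5 + d*12 = 5 + 12*d)
I(185, a(-8))/(-65678) = (5 + 12*185)/(-65678) = (5 + 2220)*(-1/65678) = 2225*(-1/65678) = -2225/65678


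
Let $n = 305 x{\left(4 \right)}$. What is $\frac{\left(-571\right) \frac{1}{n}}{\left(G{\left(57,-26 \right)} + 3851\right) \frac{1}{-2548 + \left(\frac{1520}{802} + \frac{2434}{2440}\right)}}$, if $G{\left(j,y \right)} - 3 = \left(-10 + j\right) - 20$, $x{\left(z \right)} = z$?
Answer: $\frac{710962002853}{2316368640400} \approx 0.30693$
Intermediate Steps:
$G{\left(j,y \right)} = -27 + j$ ($G{\left(j,y \right)} = 3 + \left(\left(-10 + j\right) - 20\right) = 3 + \left(-30 + j\right) = -27 + j$)
$n = 1220$ ($n = 305 \cdot 4 = 1220$)
$\frac{\left(-571\right) \frac{1}{n}}{\left(G{\left(57,-26 \right)} + 3851\right) \frac{1}{-2548 + \left(\frac{1520}{802} + \frac{2434}{2440}\right)}} = \frac{\left(-571\right) \frac{1}{1220}}{\left(\left(-27 + 57\right) + 3851\right) \frac{1}{-2548 + \left(\frac{1520}{802} + \frac{2434}{2440}\right)}} = \frac{\left(-571\right) \frac{1}{1220}}{\left(30 + 3851\right) \frac{1}{-2548 + \left(1520 \cdot \frac{1}{802} + 2434 \cdot \frac{1}{2440}\right)}} = - \frac{571}{1220 \frac{3881}{-2548 + \left(\frac{760}{401} + \frac{1217}{1220}\right)}} = - \frac{571}{1220 \frac{3881}{-2548 + \frac{1415217}{489220}}} = - \frac{571}{1220 \frac{3881}{- \frac{1245117343}{489220}}} = - \frac{571}{1220 \cdot 3881 \left(- \frac{489220}{1245117343}\right)} = - \frac{571}{1220 \left(- \frac{1898662820}{1245117343}\right)} = \left(- \frac{571}{1220}\right) \left(- \frac{1245117343}{1898662820}\right) = \frac{710962002853}{2316368640400}$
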